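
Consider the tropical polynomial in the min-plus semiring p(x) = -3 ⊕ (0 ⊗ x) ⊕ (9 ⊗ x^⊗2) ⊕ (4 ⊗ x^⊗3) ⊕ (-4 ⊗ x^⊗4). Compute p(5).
p(5) = -3

A tropical monomial a ⊗ x^⊗i evaluates to a + i · x. Evaluating each term at x = 5:
  Term 0 contributes -3 + 0 · 5 = -3
  Term 1 contributes 0 + 1 · 5 = 5
  Term 2 contributes 9 + 2 · 5 = 19
  Term 3 contributes 4 + 3 · 5 = 19
  Term 4 contributes -4 + 4 · 5 = 16
p(5) = ⊕ of these = min[-3, 5, 19, 19, 16] = -3.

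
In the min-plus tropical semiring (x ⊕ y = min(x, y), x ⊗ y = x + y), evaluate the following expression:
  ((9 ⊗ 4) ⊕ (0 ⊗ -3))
((9 ⊗ 4) ⊕ (0 ⊗ -3)) = -3

Expand innermost to outermost. Recall ⊕ takes the minimum of its arguments and ⊗ takes their sum. Working out the expression ((9 ⊗ 4) ⊕ (0 ⊗ -3)) gives -3.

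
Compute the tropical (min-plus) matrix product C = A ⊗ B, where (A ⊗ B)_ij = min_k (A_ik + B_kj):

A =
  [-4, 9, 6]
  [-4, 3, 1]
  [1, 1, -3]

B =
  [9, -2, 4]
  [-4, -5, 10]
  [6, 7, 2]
A ⊗ B =
  [5, -6, 0]
  [-1, -6, 0]
  [-3, -4, -1]

Apply the min-plus product entry-by-entry:
  C[0][0] = min over k of (A[0][0] + B[0][0] = -4 + 9 = 5, A[0][1] + B[1][0] = 9 + -4 = 5, A[0][2] + B[2][0] = 6 + 6 = 12) = 5 (attained at k = 0)
  C[0][1] = min over k of (A[0][0] + B[0][1] = -4 + -2 = -6, A[0][1] + B[1][1] = 9 + -5 = 4, A[0][2] + B[2][1] = 6 + 7 = 13) = -6 (attained at k = 0)
  C[0][2] = min over k of (A[0][0] + B[0][2] = -4 + 4 = 0, A[0][1] + B[1][2] = 9 + 10 = 19, A[0][2] + B[2][2] = 6 + 2 = 8) = 0 (attained at k = 0)
  C[1][0] = min over k of (A[1][0] + B[0][0] = -4 + 9 = 5, A[1][1] + B[1][0] = 3 + -4 = -1, A[1][2] + B[2][0] = 1 + 6 = 7) = -1 (attained at k = 1)
  C[1][1] = min over k of (A[1][0] + B[0][1] = -4 + -2 = -6, A[1][1] + B[1][1] = 3 + -5 = -2, A[1][2] + B[2][1] = 1 + 7 = 8) = -6 (attained at k = 0)
  C[1][2] = min over k of (A[1][0] + B[0][2] = -4 + 4 = 0, A[1][1] + B[1][2] = 3 + 10 = 13, A[1][2] + B[2][2] = 1 + 2 = 3) = 0 (attained at k = 0)
  C[2][0] = min over k of (A[2][0] + B[0][0] = 1 + 9 = 10, A[2][1] + B[1][0] = 1 + -4 = -3, A[2][2] + B[2][0] = -3 + 6 = 3) = -3 (attained at k = 1)
  C[2][1] = min over k of (A[2][0] + B[0][1] = 1 + -2 = -1, A[2][1] + B[1][1] = 1 + -5 = -4, A[2][2] + B[2][1] = -3 + 7 = 4) = -4 (attained at k = 1)
  C[2][2] = min over k of (A[2][0] + B[0][2] = 1 + 4 = 5, A[2][1] + B[1][2] = 1 + 10 = 11, A[2][2] + B[2][2] = -3 + 2 = -1) = -1 (attained at k = 2)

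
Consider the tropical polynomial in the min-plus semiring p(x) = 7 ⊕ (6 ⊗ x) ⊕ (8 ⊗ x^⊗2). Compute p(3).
p(3) = 7

A tropical monomial a ⊗ x^⊗i evaluates to a + i · x. Evaluating each term at x = 3:
  Term 0 contributes 7 + 0 · 3 = 7
  Term 1 contributes 6 + 1 · 3 = 9
  Term 2 contributes 8 + 2 · 3 = 14
p(3) = ⊕ of these = min[7, 9, 14] = 7.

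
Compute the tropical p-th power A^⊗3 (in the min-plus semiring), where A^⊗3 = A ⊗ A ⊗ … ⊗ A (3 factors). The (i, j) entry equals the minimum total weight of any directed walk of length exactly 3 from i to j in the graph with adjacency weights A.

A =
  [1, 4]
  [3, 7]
A^⊗3 =
  [3, 6]
  [5, 8]

Each entry (A^⊗3)_ij equals the minimum over all length-3 walks i = v_0 → v_1 → … → v_3 = j of Σ_t A[v_t][v_{t+1}]. For example, for (i, j) = (0, 1) we minimise over 4 possible intermediate vertex sequences; the minimum is 6, attained along the walk 0 → 0 → 0 → 1.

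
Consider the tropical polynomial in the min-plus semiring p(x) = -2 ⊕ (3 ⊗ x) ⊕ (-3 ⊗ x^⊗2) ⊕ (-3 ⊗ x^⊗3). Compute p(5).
p(5) = -2

A tropical monomial a ⊗ x^⊗i evaluates to a + i · x. Evaluating each term at x = 5:
  Term 0 contributes -2 + 0 · 5 = -2
  Term 1 contributes 3 + 1 · 5 = 8
  Term 2 contributes -3 + 2 · 5 = 7
  Term 3 contributes -3 + 3 · 5 = 12
p(5) = ⊕ of these = min[-2, 8, 7, 12] = -2.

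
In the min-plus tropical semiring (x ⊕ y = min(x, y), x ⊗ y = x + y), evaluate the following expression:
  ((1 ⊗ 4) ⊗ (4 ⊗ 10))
((1 ⊗ 4) ⊗ (4 ⊗ 10)) = 19

Expand innermost to outermost. Recall ⊕ takes the minimum of its arguments and ⊗ takes their sum. Working out the expression ((1 ⊗ 4) ⊗ (4 ⊗ 10)) gives 19.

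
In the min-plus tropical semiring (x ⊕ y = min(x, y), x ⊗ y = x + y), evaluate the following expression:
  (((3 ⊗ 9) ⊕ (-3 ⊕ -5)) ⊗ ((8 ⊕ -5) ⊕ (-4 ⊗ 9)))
(((3 ⊗ 9) ⊕ (-3 ⊕ -5)) ⊗ ((8 ⊕ -5) ⊕ (-4 ⊗ 9))) = -10

Expand innermost to outermost. Recall ⊕ takes the minimum of its arguments and ⊗ takes their sum. Working out the expression (((3 ⊗ 9) ⊕ (-3 ⊕ -5)) ⊗ ((8 ⊕ -5) ⊕ (-4 ⊗ 9))) gives -10.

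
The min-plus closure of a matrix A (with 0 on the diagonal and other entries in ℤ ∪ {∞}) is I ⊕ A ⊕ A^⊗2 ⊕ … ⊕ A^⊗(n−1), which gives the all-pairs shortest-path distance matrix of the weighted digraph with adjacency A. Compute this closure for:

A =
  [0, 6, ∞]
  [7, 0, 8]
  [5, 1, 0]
Closure =
  [0, 6, 14]
  [7, 0, 8]
  [5, 1, 0]

This is the Floyd-Warshall all-pairs shortest-path computation. For each intermediate vertex k = 0, 1, …, 2, update dist[i][j] ← min(dist[i][j], dist[i][k] + dist[k][j]). The final matrix gives, for each (i, j), the minimum total weight of any directed path from i to j (possibly empty when i = j).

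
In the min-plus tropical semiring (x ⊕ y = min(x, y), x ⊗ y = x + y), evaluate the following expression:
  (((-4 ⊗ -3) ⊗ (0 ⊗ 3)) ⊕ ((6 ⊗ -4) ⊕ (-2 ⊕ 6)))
(((-4 ⊗ -3) ⊗ (0 ⊗ 3)) ⊕ ((6 ⊗ -4) ⊕ (-2 ⊕ 6))) = -4

Expand innermost to outermost. Recall ⊕ takes the minimum of its arguments and ⊗ takes their sum. Working out the expression (((-4 ⊗ -3) ⊗ (0 ⊗ 3)) ⊕ ((6 ⊗ -4) ⊕ (-2 ⊕ 6))) gives -4.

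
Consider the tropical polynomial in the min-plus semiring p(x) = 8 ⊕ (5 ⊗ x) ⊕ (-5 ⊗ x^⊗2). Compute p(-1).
p(-1) = -7

A tropical monomial a ⊗ x^⊗i evaluates to a + i · x. Evaluating each term at x = -1:
  Term 0 contributes 8 + 0 · -1 = 8
  Term 1 contributes 5 + 1 · -1 = 4
  Term 2 contributes -5 + 2 · -1 = -7
p(-1) = ⊕ of these = min[8, 4, -7] = -7.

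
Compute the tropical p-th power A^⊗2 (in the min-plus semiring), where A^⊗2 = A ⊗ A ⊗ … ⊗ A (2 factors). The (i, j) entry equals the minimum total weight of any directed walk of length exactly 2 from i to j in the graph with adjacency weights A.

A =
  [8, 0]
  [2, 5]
A^⊗2 =
  [2, 5]
  [7, 2]

Each entry (A^⊗2)_ij equals the minimum over all length-2 walks i = v_0 → v_1 → … → v_2 = j of Σ_t A[v_t][v_{t+1}]. For example, for (i, j) = (0, 1) we minimise over 2 possible intermediate vertex sequences; the minimum is 5, attained along the walk 0 → 1 → 1.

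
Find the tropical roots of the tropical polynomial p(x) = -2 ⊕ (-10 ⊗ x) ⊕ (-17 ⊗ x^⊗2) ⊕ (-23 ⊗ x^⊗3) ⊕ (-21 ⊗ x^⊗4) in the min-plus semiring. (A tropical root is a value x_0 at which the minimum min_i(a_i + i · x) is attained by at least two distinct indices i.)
Roots: {-2, 6, 7, 8}

Each tropical root is a break point of the lower envelope of the lines y = a_i + i · x (there are 5 lines, with slopes 0, 1, ..., 4). Only the lines that attain the minimum somewhere contribute to roots; other lines are dominated. Here the surviving (envelope) indices are i = 4, i = 3, i = 2, i = 1, i = 0.
Intersections between consecutive envelope lines give the roots: for adjacent envelope indices i < j the intersection is x = (a_i − a_j) / (j − i). Reading off the sorted break points: {-2, 6, 7, 8}.
Verification: at each break x_0, at least two indices attain the minimum of min_i(a_i + i · x_0).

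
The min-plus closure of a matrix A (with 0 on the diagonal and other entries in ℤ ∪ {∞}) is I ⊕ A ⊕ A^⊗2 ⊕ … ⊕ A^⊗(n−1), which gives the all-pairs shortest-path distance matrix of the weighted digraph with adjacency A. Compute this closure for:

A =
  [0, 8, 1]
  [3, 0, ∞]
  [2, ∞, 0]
Closure =
  [0, 8, 1]
  [3, 0, 4]
  [2, 10, 0]

This is the Floyd-Warshall all-pairs shortest-path computation. For each intermediate vertex k = 0, 1, …, 2, update dist[i][j] ← min(dist[i][j], dist[i][k] + dist[k][j]). The final matrix gives, for each (i, j), the minimum total weight of any directed path from i to j (possibly empty when i = j).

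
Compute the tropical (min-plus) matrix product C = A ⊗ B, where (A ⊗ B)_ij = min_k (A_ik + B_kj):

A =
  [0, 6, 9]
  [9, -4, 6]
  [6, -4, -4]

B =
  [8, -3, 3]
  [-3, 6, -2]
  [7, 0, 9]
A ⊗ B =
  [3, -3, 3]
  [-7, 2, -6]
  [-7, -4, -6]

Apply the min-plus product entry-by-entry:
  C[0][0] = min over k of (A[0][0] + B[0][0] = 0 + 8 = 8, A[0][1] + B[1][0] = 6 + -3 = 3, A[0][2] + B[2][0] = 9 + 7 = 16) = 3 (attained at k = 1)
  C[0][1] = min over k of (A[0][0] + B[0][1] = 0 + -3 = -3, A[0][1] + B[1][1] = 6 + 6 = 12, A[0][2] + B[2][1] = 9 + 0 = 9) = -3 (attained at k = 0)
  C[0][2] = min over k of (A[0][0] + B[0][2] = 0 + 3 = 3, A[0][1] + B[1][2] = 6 + -2 = 4, A[0][2] + B[2][2] = 9 + 9 = 18) = 3 (attained at k = 0)
  C[1][0] = min over k of (A[1][0] + B[0][0] = 9 + 8 = 17, A[1][1] + B[1][0] = -4 + -3 = -7, A[1][2] + B[2][0] = 6 + 7 = 13) = -7 (attained at k = 1)
  C[1][1] = min over k of (A[1][0] + B[0][1] = 9 + -3 = 6, A[1][1] + B[1][1] = -4 + 6 = 2, A[1][2] + B[2][1] = 6 + 0 = 6) = 2 (attained at k = 1)
  C[1][2] = min over k of (A[1][0] + B[0][2] = 9 + 3 = 12, A[1][1] + B[1][2] = -4 + -2 = -6, A[1][2] + B[2][2] = 6 + 9 = 15) = -6 (attained at k = 1)
  C[2][0] = min over k of (A[2][0] + B[0][0] = 6 + 8 = 14, A[2][1] + B[1][0] = -4 + -3 = -7, A[2][2] + B[2][0] = -4 + 7 = 3) = -7 (attained at k = 1)
  C[2][1] = min over k of (A[2][0] + B[0][1] = 6 + -3 = 3, A[2][1] + B[1][1] = -4 + 6 = 2, A[2][2] + B[2][1] = -4 + 0 = -4) = -4 (attained at k = 2)
  C[2][2] = min over k of (A[2][0] + B[0][2] = 6 + 3 = 9, A[2][1] + B[1][2] = -4 + -2 = -6, A[2][2] + B[2][2] = -4 + 9 = 5) = -6 (attained at k = 1)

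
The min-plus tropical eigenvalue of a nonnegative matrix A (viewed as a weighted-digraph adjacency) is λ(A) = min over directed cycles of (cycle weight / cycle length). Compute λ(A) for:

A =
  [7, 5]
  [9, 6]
λ(A) = 6

Enumerate directed cycles and compute their means (weight / length). Sample:
  cycle 0 → 0: weight = 7, length = 1, mean = 7/1 ≈ 7.000
  cycle 1 → 1: weight = 6, length = 1, mean = 6/1 ≈ 6.000
  cycle 0 → 1 → 0: weight = 14, length = 2, mean = 14/2 ≈ 7.000
  cycle 1 → 0 → 1: weight = 14, length = 2, mean = 14/2 ≈ 7.000
Minimum mean = 6.000, attained e.g. along the cycle 1 → 1 with weight 6 and length 1. So λ(A) = 6/1 = 6.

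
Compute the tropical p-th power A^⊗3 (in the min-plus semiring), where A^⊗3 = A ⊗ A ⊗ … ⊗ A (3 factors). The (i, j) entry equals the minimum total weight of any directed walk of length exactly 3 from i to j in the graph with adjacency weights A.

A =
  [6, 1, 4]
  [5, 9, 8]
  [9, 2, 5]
A^⊗3 =
  [11, 7, 10]
  [11, 11, 14]
  [12, 8, 11]

Each entry (A^⊗3)_ij equals the minimum over all length-3 walks i = v_0 → v_1 → … → v_3 = j of Σ_t A[v_t][v_{t+1}]. For example, for (i, j) = (0, 2) we minimise over 9 possible intermediate vertex sequences; the minimum is 10, attained along the walk 0 → 1 → 0 → 2.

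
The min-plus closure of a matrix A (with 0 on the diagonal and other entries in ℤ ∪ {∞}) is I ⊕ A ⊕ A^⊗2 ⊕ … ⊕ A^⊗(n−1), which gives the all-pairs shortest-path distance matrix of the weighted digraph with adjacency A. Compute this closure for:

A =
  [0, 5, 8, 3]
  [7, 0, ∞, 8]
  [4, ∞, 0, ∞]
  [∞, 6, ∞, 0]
Closure =
  [0, 5, 8, 3]
  [7, 0, 15, 8]
  [4, 9, 0, 7]
  [13, 6, 21, 0]

This is the Floyd-Warshall all-pairs shortest-path computation. For each intermediate vertex k = 0, 1, …, 3, update dist[i][j] ← min(dist[i][j], dist[i][k] + dist[k][j]). The final matrix gives, for each (i, j), the minimum total weight of any directed path from i to j (possibly empty when i = j).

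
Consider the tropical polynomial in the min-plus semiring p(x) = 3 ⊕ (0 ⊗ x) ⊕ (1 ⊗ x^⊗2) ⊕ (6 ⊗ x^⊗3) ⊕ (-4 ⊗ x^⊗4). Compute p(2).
p(2) = 2

A tropical monomial a ⊗ x^⊗i evaluates to a + i · x. Evaluating each term at x = 2:
  Term 0 contributes 3 + 0 · 2 = 3
  Term 1 contributes 0 + 1 · 2 = 2
  Term 2 contributes 1 + 2 · 2 = 5
  Term 3 contributes 6 + 3 · 2 = 12
  Term 4 contributes -4 + 4 · 2 = 4
p(2) = ⊕ of these = min[3, 2, 5, 12, 4] = 2.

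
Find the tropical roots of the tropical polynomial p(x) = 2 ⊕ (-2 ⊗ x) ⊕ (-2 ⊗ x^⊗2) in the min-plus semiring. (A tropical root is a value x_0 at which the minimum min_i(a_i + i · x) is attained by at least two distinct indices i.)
Roots: {0, 4}

Each tropical root is a break point of the lower envelope of the lines y = a_i + i · x (there are 3 lines, with slopes 0, 1, ..., 2). Only the lines that attain the minimum somewhere contribute to roots; other lines are dominated. Here the surviving (envelope) indices are i = 2, i = 1, i = 0.
Intersections between consecutive envelope lines give the roots: for adjacent envelope indices i < j the intersection is x = (a_i − a_j) / (j − i). Reading off the sorted break points: {0, 4}.
Verification: at each break x_0, at least two indices attain the minimum of min_i(a_i + i · x_0).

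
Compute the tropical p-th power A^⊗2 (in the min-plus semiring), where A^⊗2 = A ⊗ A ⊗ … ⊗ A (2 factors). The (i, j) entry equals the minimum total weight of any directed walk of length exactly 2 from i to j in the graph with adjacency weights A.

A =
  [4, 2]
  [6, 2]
A^⊗2 =
  [8, 4]
  [8, 4]

Each entry (A^⊗2)_ij equals the minimum over all length-2 walks i = v_0 → v_1 → … → v_2 = j of Σ_t A[v_t][v_{t+1}]. For example, for (i, j) = (0, 1) we minimise over 2 possible intermediate vertex sequences; the minimum is 4, attained along the walk 0 → 1 → 1.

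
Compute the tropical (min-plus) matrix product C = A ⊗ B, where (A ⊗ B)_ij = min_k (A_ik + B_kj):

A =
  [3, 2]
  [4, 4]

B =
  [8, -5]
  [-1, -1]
A ⊗ B =
  [1, -2]
  [3, -1]

Apply the min-plus product entry-by-entry:
  C[0][0] = min over k of (A[0][0] + B[0][0] = 3 + 8 = 11, A[0][1] + B[1][0] = 2 + -1 = 1) = 1 (attained at k = 1)
  C[0][1] = min over k of (A[0][0] + B[0][1] = 3 + -5 = -2, A[0][1] + B[1][1] = 2 + -1 = 1) = -2 (attained at k = 0)
  C[1][0] = min over k of (A[1][0] + B[0][0] = 4 + 8 = 12, A[1][1] + B[1][0] = 4 + -1 = 3) = 3 (attained at k = 1)
  C[1][1] = min over k of (A[1][0] + B[0][1] = 4 + -5 = -1, A[1][1] + B[1][1] = 4 + -1 = 3) = -1 (attained at k = 0)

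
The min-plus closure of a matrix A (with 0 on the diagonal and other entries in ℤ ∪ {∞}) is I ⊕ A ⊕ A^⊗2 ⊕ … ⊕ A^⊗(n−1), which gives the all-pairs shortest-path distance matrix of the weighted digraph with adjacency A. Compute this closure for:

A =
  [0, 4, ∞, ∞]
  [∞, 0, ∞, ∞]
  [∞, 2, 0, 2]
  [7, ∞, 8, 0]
Closure =
  [0, 4, ∞, ∞]
  [∞, 0, ∞, ∞]
  [9, 2, 0, 2]
  [7, 10, 8, 0]

This is the Floyd-Warshall all-pairs shortest-path computation. For each intermediate vertex k = 0, 1, …, 3, update dist[i][j] ← min(dist[i][j], dist[i][k] + dist[k][j]). The final matrix gives, for each (i, j), the minimum total weight of any directed path from i to j (possibly empty when i = j).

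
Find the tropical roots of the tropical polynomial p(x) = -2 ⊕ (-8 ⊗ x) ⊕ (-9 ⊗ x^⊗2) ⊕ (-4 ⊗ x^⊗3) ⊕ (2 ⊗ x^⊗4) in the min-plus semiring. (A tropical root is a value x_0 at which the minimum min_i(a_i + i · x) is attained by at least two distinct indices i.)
Roots: {-6, -5, 1, 6}

Each tropical root is a break point of the lower envelope of the lines y = a_i + i · x (there are 5 lines, with slopes 0, 1, ..., 4). Only the lines that attain the minimum somewhere contribute to roots; other lines are dominated. Here the surviving (envelope) indices are i = 4, i = 3, i = 2, i = 1, i = 0.
Intersections between consecutive envelope lines give the roots: for adjacent envelope indices i < j the intersection is x = (a_i − a_j) / (j − i). Reading off the sorted break points: {-6, -5, 1, 6}.
Verification: at each break x_0, at least two indices attain the minimum of min_i(a_i + i · x_0).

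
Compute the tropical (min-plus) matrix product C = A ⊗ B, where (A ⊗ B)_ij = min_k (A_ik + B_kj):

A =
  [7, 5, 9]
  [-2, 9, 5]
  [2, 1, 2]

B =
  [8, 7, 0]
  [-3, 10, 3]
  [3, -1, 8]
A ⊗ B =
  [2, 8, 7]
  [6, 4, -2]
  [-2, 1, 2]

Apply the min-plus product entry-by-entry:
  C[0][0] = min over k of (A[0][0] + B[0][0] = 7 + 8 = 15, A[0][1] + B[1][0] = 5 + -3 = 2, A[0][2] + B[2][0] = 9 + 3 = 12) = 2 (attained at k = 1)
  C[0][1] = min over k of (A[0][0] + B[0][1] = 7 + 7 = 14, A[0][1] + B[1][1] = 5 + 10 = 15, A[0][2] + B[2][1] = 9 + -1 = 8) = 8 (attained at k = 2)
  C[0][2] = min over k of (A[0][0] + B[0][2] = 7 + 0 = 7, A[0][1] + B[1][2] = 5 + 3 = 8, A[0][2] + B[2][2] = 9 + 8 = 17) = 7 (attained at k = 0)
  C[1][0] = min over k of (A[1][0] + B[0][0] = -2 + 8 = 6, A[1][1] + B[1][0] = 9 + -3 = 6, A[1][2] + B[2][0] = 5 + 3 = 8) = 6 (attained at k = 0)
  C[1][1] = min over k of (A[1][0] + B[0][1] = -2 + 7 = 5, A[1][1] + B[1][1] = 9 + 10 = 19, A[1][2] + B[2][1] = 5 + -1 = 4) = 4 (attained at k = 2)
  C[1][2] = min over k of (A[1][0] + B[0][2] = -2 + 0 = -2, A[1][1] + B[1][2] = 9 + 3 = 12, A[1][2] + B[2][2] = 5 + 8 = 13) = -2 (attained at k = 0)
  C[2][0] = min over k of (A[2][0] + B[0][0] = 2 + 8 = 10, A[2][1] + B[1][0] = 1 + -3 = -2, A[2][2] + B[2][0] = 2 + 3 = 5) = -2 (attained at k = 1)
  C[2][1] = min over k of (A[2][0] + B[0][1] = 2 + 7 = 9, A[2][1] + B[1][1] = 1 + 10 = 11, A[2][2] + B[2][1] = 2 + -1 = 1) = 1 (attained at k = 2)
  C[2][2] = min over k of (A[2][0] + B[0][2] = 2 + 0 = 2, A[2][1] + B[1][2] = 1 + 3 = 4, A[2][2] + B[2][2] = 2 + 8 = 10) = 2 (attained at k = 0)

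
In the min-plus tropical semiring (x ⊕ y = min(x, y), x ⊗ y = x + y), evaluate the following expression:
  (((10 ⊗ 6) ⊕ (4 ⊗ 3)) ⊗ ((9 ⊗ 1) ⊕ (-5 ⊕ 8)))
(((10 ⊗ 6) ⊕ (4 ⊗ 3)) ⊗ ((9 ⊗ 1) ⊕ (-5 ⊕ 8))) = 2

Expand innermost to outermost. Recall ⊕ takes the minimum of its arguments and ⊗ takes their sum. Working out the expression (((10 ⊗ 6) ⊕ (4 ⊗ 3)) ⊗ ((9 ⊗ 1) ⊕ (-5 ⊕ 8))) gives 2.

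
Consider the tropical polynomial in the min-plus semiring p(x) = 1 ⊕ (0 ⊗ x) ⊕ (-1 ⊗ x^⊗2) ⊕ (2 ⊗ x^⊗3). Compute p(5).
p(5) = 1

A tropical monomial a ⊗ x^⊗i evaluates to a + i · x. Evaluating each term at x = 5:
  Term 0 contributes 1 + 0 · 5 = 1
  Term 1 contributes 0 + 1 · 5 = 5
  Term 2 contributes -1 + 2 · 5 = 9
  Term 3 contributes 2 + 3 · 5 = 17
p(5) = ⊕ of these = min[1, 5, 9, 17] = 1.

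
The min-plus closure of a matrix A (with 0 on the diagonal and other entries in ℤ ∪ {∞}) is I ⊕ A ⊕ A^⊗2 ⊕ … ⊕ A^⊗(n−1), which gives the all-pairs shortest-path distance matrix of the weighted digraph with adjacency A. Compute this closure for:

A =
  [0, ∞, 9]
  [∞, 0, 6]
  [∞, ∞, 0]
Closure =
  [0, ∞, 9]
  [∞, 0, 6]
  [∞, ∞, 0]

This is the Floyd-Warshall all-pairs shortest-path computation. For each intermediate vertex k = 0, 1, …, 2, update dist[i][j] ← min(dist[i][j], dist[i][k] + dist[k][j]). The final matrix gives, for each (i, j), the minimum total weight of any directed path from i to j (possibly empty when i = j).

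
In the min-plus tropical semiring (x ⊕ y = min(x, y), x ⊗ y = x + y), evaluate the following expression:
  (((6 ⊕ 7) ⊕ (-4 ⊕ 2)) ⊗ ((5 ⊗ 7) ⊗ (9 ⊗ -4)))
(((6 ⊕ 7) ⊕ (-4 ⊕ 2)) ⊗ ((5 ⊗ 7) ⊗ (9 ⊗ -4))) = 13

Expand innermost to outermost. Recall ⊕ takes the minimum of its arguments and ⊗ takes their sum. Working out the expression (((6 ⊕ 7) ⊕ (-4 ⊕ 2)) ⊗ ((5 ⊗ 7) ⊗ (9 ⊗ -4))) gives 13.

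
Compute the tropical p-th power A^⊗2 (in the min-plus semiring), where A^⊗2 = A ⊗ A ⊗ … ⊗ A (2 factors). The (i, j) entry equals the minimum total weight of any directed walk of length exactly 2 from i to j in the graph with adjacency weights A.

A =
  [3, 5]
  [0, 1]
A^⊗2 =
  [5, 6]
  [1, 2]

Each entry (A^⊗2)_ij equals the minimum over all length-2 walks i = v_0 → v_1 → … → v_2 = j of Σ_t A[v_t][v_{t+1}]. For example, for (i, j) = (0, 1) we minimise over 2 possible intermediate vertex sequences; the minimum is 6, attained along the walk 0 → 1 → 1.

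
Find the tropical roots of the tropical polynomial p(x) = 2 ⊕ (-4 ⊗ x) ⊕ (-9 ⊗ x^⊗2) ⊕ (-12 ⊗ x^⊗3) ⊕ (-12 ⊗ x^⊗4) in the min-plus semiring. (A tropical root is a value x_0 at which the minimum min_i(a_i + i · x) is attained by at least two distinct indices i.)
Roots: {0, 3, 5, 6}

Each tropical root is a break point of the lower envelope of the lines y = a_i + i · x (there are 5 lines, with slopes 0, 1, ..., 4). Only the lines that attain the minimum somewhere contribute to roots; other lines are dominated. Here the surviving (envelope) indices are i = 4, i = 3, i = 2, i = 1, i = 0.
Intersections between consecutive envelope lines give the roots: for adjacent envelope indices i < j the intersection is x = (a_i − a_j) / (j − i). Reading off the sorted break points: {0, 3, 5, 6}.
Verification: at each break x_0, at least two indices attain the minimum of min_i(a_i + i · x_0).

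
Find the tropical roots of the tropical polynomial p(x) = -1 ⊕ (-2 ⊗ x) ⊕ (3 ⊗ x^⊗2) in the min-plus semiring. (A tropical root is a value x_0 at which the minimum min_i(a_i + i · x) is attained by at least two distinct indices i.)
Roots: {-5, 1}

Each tropical root is a break point of the lower envelope of the lines y = a_i + i · x (there are 3 lines, with slopes 0, 1, ..., 2). Only the lines that attain the minimum somewhere contribute to roots; other lines are dominated. Here the surviving (envelope) indices are i = 2, i = 1, i = 0.
Intersections between consecutive envelope lines give the roots: for adjacent envelope indices i < j the intersection is x = (a_i − a_j) / (j − i). Reading off the sorted break points: {-5, 1}.
Verification: at each break x_0, at least two indices attain the minimum of min_i(a_i + i · x_0).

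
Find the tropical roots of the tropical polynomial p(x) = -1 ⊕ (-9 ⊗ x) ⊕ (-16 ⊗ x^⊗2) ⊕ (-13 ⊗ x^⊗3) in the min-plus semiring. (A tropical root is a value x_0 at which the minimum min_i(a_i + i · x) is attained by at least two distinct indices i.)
Roots: {-3, 7, 8}

Each tropical root is a break point of the lower envelope of the lines y = a_i + i · x (there are 4 lines, with slopes 0, 1, ..., 3). Only the lines that attain the minimum somewhere contribute to roots; other lines are dominated. Here the surviving (envelope) indices are i = 3, i = 2, i = 1, i = 0.
Intersections between consecutive envelope lines give the roots: for adjacent envelope indices i < j the intersection is x = (a_i − a_j) / (j − i). Reading off the sorted break points: {-3, 7, 8}.
Verification: at each break x_0, at least two indices attain the minimum of min_i(a_i + i · x_0).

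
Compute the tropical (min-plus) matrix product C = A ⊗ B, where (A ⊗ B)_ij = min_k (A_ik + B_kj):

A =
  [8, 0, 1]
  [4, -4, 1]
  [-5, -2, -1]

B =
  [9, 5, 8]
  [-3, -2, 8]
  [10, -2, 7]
A ⊗ B =
  [-3, -2, 8]
  [-7, -6, 4]
  [-5, -4, 3]

Apply the min-plus product entry-by-entry:
  C[0][0] = min over k of (A[0][0] + B[0][0] = 8 + 9 = 17, A[0][1] + B[1][0] = 0 + -3 = -3, A[0][2] + B[2][0] = 1 + 10 = 11) = -3 (attained at k = 1)
  C[0][1] = min over k of (A[0][0] + B[0][1] = 8 + 5 = 13, A[0][1] + B[1][1] = 0 + -2 = -2, A[0][2] + B[2][1] = 1 + -2 = -1) = -2 (attained at k = 1)
  C[0][2] = min over k of (A[0][0] + B[0][2] = 8 + 8 = 16, A[0][1] + B[1][2] = 0 + 8 = 8, A[0][2] + B[2][2] = 1 + 7 = 8) = 8 (attained at k = 1)
  C[1][0] = min over k of (A[1][0] + B[0][0] = 4 + 9 = 13, A[1][1] + B[1][0] = -4 + -3 = -7, A[1][2] + B[2][0] = 1 + 10 = 11) = -7 (attained at k = 1)
  C[1][1] = min over k of (A[1][0] + B[0][1] = 4 + 5 = 9, A[1][1] + B[1][1] = -4 + -2 = -6, A[1][2] + B[2][1] = 1 + -2 = -1) = -6 (attained at k = 1)
  C[1][2] = min over k of (A[1][0] + B[0][2] = 4 + 8 = 12, A[1][1] + B[1][2] = -4 + 8 = 4, A[1][2] + B[2][2] = 1 + 7 = 8) = 4 (attained at k = 1)
  C[2][0] = min over k of (A[2][0] + B[0][0] = -5 + 9 = 4, A[2][1] + B[1][0] = -2 + -3 = -5, A[2][2] + B[2][0] = -1 + 10 = 9) = -5 (attained at k = 1)
  C[2][1] = min over k of (A[2][0] + B[0][1] = -5 + 5 = 0, A[2][1] + B[1][1] = -2 + -2 = -4, A[2][2] + B[2][1] = -1 + -2 = -3) = -4 (attained at k = 1)
  C[2][2] = min over k of (A[2][0] + B[0][2] = -5 + 8 = 3, A[2][1] + B[1][2] = -2 + 8 = 6, A[2][2] + B[2][2] = -1 + 7 = 6) = 3 (attained at k = 0)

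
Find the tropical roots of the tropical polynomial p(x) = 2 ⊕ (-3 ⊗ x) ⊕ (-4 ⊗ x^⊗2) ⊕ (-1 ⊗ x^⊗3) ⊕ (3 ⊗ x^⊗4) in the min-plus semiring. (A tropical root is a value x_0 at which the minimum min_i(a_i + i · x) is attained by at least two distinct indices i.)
Roots: {-4, -3, 1, 5}

Each tropical root is a break point of the lower envelope of the lines y = a_i + i · x (there are 5 lines, with slopes 0, 1, ..., 4). Only the lines that attain the minimum somewhere contribute to roots; other lines are dominated. Here the surviving (envelope) indices are i = 4, i = 3, i = 2, i = 1, i = 0.
Intersections between consecutive envelope lines give the roots: for adjacent envelope indices i < j the intersection is x = (a_i − a_j) / (j − i). Reading off the sorted break points: {-4, -3, 1, 5}.
Verification: at each break x_0, at least two indices attain the minimum of min_i(a_i + i · x_0).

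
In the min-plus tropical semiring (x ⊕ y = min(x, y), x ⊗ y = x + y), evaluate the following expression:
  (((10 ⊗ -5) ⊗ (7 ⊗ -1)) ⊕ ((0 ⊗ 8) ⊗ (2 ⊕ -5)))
(((10 ⊗ -5) ⊗ (7 ⊗ -1)) ⊕ ((0 ⊗ 8) ⊗ (2 ⊕ -5))) = 3

Expand innermost to outermost. Recall ⊕ takes the minimum of its arguments and ⊗ takes their sum. Working out the expression (((10 ⊗ -5) ⊗ (7 ⊗ -1)) ⊕ ((0 ⊗ 8) ⊗ (2 ⊕ -5))) gives 3.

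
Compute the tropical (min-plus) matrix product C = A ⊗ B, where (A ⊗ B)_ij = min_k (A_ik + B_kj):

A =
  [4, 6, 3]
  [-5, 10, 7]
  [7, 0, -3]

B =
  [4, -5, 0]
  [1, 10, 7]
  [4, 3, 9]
A ⊗ B =
  [7, -1, 4]
  [-1, -10, -5]
  [1, 0, 6]

Apply the min-plus product entry-by-entry:
  C[0][0] = min over k of (A[0][0] + B[0][0] = 4 + 4 = 8, A[0][1] + B[1][0] = 6 + 1 = 7, A[0][2] + B[2][0] = 3 + 4 = 7) = 7 (attained at k = 1)
  C[0][1] = min over k of (A[0][0] + B[0][1] = 4 + -5 = -1, A[0][1] + B[1][1] = 6 + 10 = 16, A[0][2] + B[2][1] = 3 + 3 = 6) = -1 (attained at k = 0)
  C[0][2] = min over k of (A[0][0] + B[0][2] = 4 + 0 = 4, A[0][1] + B[1][2] = 6 + 7 = 13, A[0][2] + B[2][2] = 3 + 9 = 12) = 4 (attained at k = 0)
  C[1][0] = min over k of (A[1][0] + B[0][0] = -5 + 4 = -1, A[1][1] + B[1][0] = 10 + 1 = 11, A[1][2] + B[2][0] = 7 + 4 = 11) = -1 (attained at k = 0)
  C[1][1] = min over k of (A[1][0] + B[0][1] = -5 + -5 = -10, A[1][1] + B[1][1] = 10 + 10 = 20, A[1][2] + B[2][1] = 7 + 3 = 10) = -10 (attained at k = 0)
  C[1][2] = min over k of (A[1][0] + B[0][2] = -5 + 0 = -5, A[1][1] + B[1][2] = 10 + 7 = 17, A[1][2] + B[2][2] = 7 + 9 = 16) = -5 (attained at k = 0)
  C[2][0] = min over k of (A[2][0] + B[0][0] = 7 + 4 = 11, A[2][1] + B[1][0] = 0 + 1 = 1, A[2][2] + B[2][0] = -3 + 4 = 1) = 1 (attained at k = 1)
  C[2][1] = min over k of (A[2][0] + B[0][1] = 7 + -5 = 2, A[2][1] + B[1][1] = 0 + 10 = 10, A[2][2] + B[2][1] = -3 + 3 = 0) = 0 (attained at k = 2)
  C[2][2] = min over k of (A[2][0] + B[0][2] = 7 + 0 = 7, A[2][1] + B[1][2] = 0 + 7 = 7, A[2][2] + B[2][2] = -3 + 9 = 6) = 6 (attained at k = 2)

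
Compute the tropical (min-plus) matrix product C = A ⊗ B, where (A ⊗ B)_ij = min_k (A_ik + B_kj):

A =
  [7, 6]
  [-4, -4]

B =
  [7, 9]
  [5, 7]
A ⊗ B =
  [11, 13]
  [1, 3]

Apply the min-plus product entry-by-entry:
  C[0][0] = min over k of (A[0][0] + B[0][0] = 7 + 7 = 14, A[0][1] + B[1][0] = 6 + 5 = 11) = 11 (attained at k = 1)
  C[0][1] = min over k of (A[0][0] + B[0][1] = 7 + 9 = 16, A[0][1] + B[1][1] = 6 + 7 = 13) = 13 (attained at k = 1)
  C[1][0] = min over k of (A[1][0] + B[0][0] = -4 + 7 = 3, A[1][1] + B[1][0] = -4 + 5 = 1) = 1 (attained at k = 1)
  C[1][1] = min over k of (A[1][0] + B[0][1] = -4 + 9 = 5, A[1][1] + B[1][1] = -4 + 7 = 3) = 3 (attained at k = 1)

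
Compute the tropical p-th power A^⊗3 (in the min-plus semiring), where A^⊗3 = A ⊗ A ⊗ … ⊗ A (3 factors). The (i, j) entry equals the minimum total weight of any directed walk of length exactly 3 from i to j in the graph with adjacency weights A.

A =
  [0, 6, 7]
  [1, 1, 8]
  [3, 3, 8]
A^⊗3 =
  [0, 6, 7]
  [1, 3, 8]
  [3, 5, 10]

Each entry (A^⊗3)_ij equals the minimum over all length-3 walks i = v_0 → v_1 → … → v_3 = j of Σ_t A[v_t][v_{t+1}]. For example, for (i, j) = (0, 2) we minimise over 9 possible intermediate vertex sequences; the minimum is 7, attained along the walk 0 → 0 → 0 → 2.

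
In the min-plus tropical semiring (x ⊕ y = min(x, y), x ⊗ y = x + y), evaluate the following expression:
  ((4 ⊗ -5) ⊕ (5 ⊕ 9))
((4 ⊗ -5) ⊕ (5 ⊕ 9)) = -1

Expand innermost to outermost. Recall ⊕ takes the minimum of its arguments and ⊗ takes their sum. Working out the expression ((4 ⊗ -5) ⊕ (5 ⊕ 9)) gives -1.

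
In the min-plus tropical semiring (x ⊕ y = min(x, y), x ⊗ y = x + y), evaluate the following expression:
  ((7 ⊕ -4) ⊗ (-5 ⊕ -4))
((7 ⊕ -4) ⊗ (-5 ⊕ -4)) = -9

Expand innermost to outermost. Recall ⊕ takes the minimum of its arguments and ⊗ takes their sum. Working out the expression ((7 ⊕ -4) ⊗ (-5 ⊕ -4)) gives -9.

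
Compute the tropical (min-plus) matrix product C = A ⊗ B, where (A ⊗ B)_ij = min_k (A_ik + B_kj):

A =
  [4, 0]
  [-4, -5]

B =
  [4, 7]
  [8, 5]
A ⊗ B =
  [8, 5]
  [0, 0]

Apply the min-plus product entry-by-entry:
  C[0][0] = min over k of (A[0][0] + B[0][0] = 4 + 4 = 8, A[0][1] + B[1][0] = 0 + 8 = 8) = 8 (attained at k = 0)
  C[0][1] = min over k of (A[0][0] + B[0][1] = 4 + 7 = 11, A[0][1] + B[1][1] = 0 + 5 = 5) = 5 (attained at k = 1)
  C[1][0] = min over k of (A[1][0] + B[0][0] = -4 + 4 = 0, A[1][1] + B[1][0] = -5 + 8 = 3) = 0 (attained at k = 0)
  C[1][1] = min over k of (A[1][0] + B[0][1] = -4 + 7 = 3, A[1][1] + B[1][1] = -5 + 5 = 0) = 0 (attained at k = 1)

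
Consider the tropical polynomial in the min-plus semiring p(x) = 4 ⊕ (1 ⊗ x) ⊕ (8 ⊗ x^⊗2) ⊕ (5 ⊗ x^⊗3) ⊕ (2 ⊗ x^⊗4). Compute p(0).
p(0) = 1

A tropical monomial a ⊗ x^⊗i evaluates to a + i · x. Evaluating each term at x = 0:
  Term 0 contributes 4 + 0 · 0 = 4
  Term 1 contributes 1 + 1 · 0 = 1
  Term 2 contributes 8 + 2 · 0 = 8
  Term 3 contributes 5 + 3 · 0 = 5
  Term 4 contributes 2 + 4 · 0 = 2
p(0) = ⊕ of these = min[4, 1, 8, 5, 2] = 1.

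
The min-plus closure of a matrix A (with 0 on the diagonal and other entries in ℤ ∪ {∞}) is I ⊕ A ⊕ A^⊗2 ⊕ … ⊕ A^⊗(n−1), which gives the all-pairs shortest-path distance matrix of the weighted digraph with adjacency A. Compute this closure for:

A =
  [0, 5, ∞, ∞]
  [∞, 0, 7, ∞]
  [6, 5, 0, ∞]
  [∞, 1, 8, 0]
Closure =
  [0, 5, 12, ∞]
  [13, 0, 7, ∞]
  [6, 5, 0, ∞]
  [14, 1, 8, 0]

This is the Floyd-Warshall all-pairs shortest-path computation. For each intermediate vertex k = 0, 1, …, 3, update dist[i][j] ← min(dist[i][j], dist[i][k] + dist[k][j]). The final matrix gives, for each (i, j), the minimum total weight of any directed path from i to j (possibly empty when i = j).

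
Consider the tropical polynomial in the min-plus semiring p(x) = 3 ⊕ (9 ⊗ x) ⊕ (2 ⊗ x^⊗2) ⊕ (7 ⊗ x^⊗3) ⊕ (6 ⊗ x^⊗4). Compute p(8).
p(8) = 3

A tropical monomial a ⊗ x^⊗i evaluates to a + i · x. Evaluating each term at x = 8:
  Term 0 contributes 3 + 0 · 8 = 3
  Term 1 contributes 9 + 1 · 8 = 17
  Term 2 contributes 2 + 2 · 8 = 18
  Term 3 contributes 7 + 3 · 8 = 31
  Term 4 contributes 6 + 4 · 8 = 38
p(8) = ⊕ of these = min[3, 17, 18, 31, 38] = 3.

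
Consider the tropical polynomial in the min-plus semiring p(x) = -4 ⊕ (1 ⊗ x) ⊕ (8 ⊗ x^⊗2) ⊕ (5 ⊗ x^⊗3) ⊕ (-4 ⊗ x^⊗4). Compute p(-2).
p(-2) = -12

A tropical monomial a ⊗ x^⊗i evaluates to a + i · x. Evaluating each term at x = -2:
  Term 0 contributes -4 + 0 · -2 = -4
  Term 1 contributes 1 + 1 · -2 = -1
  Term 2 contributes 8 + 2 · -2 = 4
  Term 3 contributes 5 + 3 · -2 = -1
  Term 4 contributes -4 + 4 · -2 = -12
p(-2) = ⊕ of these = min[-4, -1, 4, -1, -12] = -12.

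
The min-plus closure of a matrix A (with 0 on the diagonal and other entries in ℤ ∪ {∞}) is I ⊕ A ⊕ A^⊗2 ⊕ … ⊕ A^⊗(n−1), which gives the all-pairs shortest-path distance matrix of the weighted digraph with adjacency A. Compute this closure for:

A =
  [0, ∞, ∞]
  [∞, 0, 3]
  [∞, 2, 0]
Closure =
  [0, ∞, ∞]
  [∞, 0, 3]
  [∞, 2, 0]

This is the Floyd-Warshall all-pairs shortest-path computation. For each intermediate vertex k = 0, 1, …, 2, update dist[i][j] ← min(dist[i][j], dist[i][k] + dist[k][j]). The final matrix gives, for each (i, j), the minimum total weight of any directed path from i to j (possibly empty when i = j).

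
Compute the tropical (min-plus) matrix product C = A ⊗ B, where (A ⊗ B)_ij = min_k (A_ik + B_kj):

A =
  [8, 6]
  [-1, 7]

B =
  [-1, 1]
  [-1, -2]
A ⊗ B =
  [5, 4]
  [-2, 0]

Apply the min-plus product entry-by-entry:
  C[0][0] = min over k of (A[0][0] + B[0][0] = 8 + -1 = 7, A[0][1] + B[1][0] = 6 + -1 = 5) = 5 (attained at k = 1)
  C[0][1] = min over k of (A[0][0] + B[0][1] = 8 + 1 = 9, A[0][1] + B[1][1] = 6 + -2 = 4) = 4 (attained at k = 1)
  C[1][0] = min over k of (A[1][0] + B[0][0] = -1 + -1 = -2, A[1][1] + B[1][0] = 7 + -1 = 6) = -2 (attained at k = 0)
  C[1][1] = min over k of (A[1][0] + B[0][1] = -1 + 1 = 0, A[1][1] + B[1][1] = 7 + -2 = 5) = 0 (attained at k = 0)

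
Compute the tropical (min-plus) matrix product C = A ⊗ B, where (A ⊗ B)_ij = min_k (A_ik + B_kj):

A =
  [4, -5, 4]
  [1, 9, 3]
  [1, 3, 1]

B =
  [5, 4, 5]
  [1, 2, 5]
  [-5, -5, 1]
A ⊗ B =
  [-4, -3, 0]
  [-2, -2, 4]
  [-4, -4, 2]

Apply the min-plus product entry-by-entry:
  C[0][0] = min over k of (A[0][0] + B[0][0] = 4 + 5 = 9, A[0][1] + B[1][0] = -5 + 1 = -4, A[0][2] + B[2][0] = 4 + -5 = -1) = -4 (attained at k = 1)
  C[0][1] = min over k of (A[0][0] + B[0][1] = 4 + 4 = 8, A[0][1] + B[1][1] = -5 + 2 = -3, A[0][2] + B[2][1] = 4 + -5 = -1) = -3 (attained at k = 1)
  C[0][2] = min over k of (A[0][0] + B[0][2] = 4 + 5 = 9, A[0][1] + B[1][2] = -5 + 5 = 0, A[0][2] + B[2][2] = 4 + 1 = 5) = 0 (attained at k = 1)
  C[1][0] = min over k of (A[1][0] + B[0][0] = 1 + 5 = 6, A[1][1] + B[1][0] = 9 + 1 = 10, A[1][2] + B[2][0] = 3 + -5 = -2) = -2 (attained at k = 2)
  C[1][1] = min over k of (A[1][0] + B[0][1] = 1 + 4 = 5, A[1][1] + B[1][1] = 9 + 2 = 11, A[1][2] + B[2][1] = 3 + -5 = -2) = -2 (attained at k = 2)
  C[1][2] = min over k of (A[1][0] + B[0][2] = 1 + 5 = 6, A[1][1] + B[1][2] = 9 + 5 = 14, A[1][2] + B[2][2] = 3 + 1 = 4) = 4 (attained at k = 2)
  C[2][0] = min over k of (A[2][0] + B[0][0] = 1 + 5 = 6, A[2][1] + B[1][0] = 3 + 1 = 4, A[2][2] + B[2][0] = 1 + -5 = -4) = -4 (attained at k = 2)
  C[2][1] = min over k of (A[2][0] + B[0][1] = 1 + 4 = 5, A[2][1] + B[1][1] = 3 + 2 = 5, A[2][2] + B[2][1] = 1 + -5 = -4) = -4 (attained at k = 2)
  C[2][2] = min over k of (A[2][0] + B[0][2] = 1 + 5 = 6, A[2][1] + B[1][2] = 3 + 5 = 8, A[2][2] + B[2][2] = 1 + 1 = 2) = 2 (attained at k = 2)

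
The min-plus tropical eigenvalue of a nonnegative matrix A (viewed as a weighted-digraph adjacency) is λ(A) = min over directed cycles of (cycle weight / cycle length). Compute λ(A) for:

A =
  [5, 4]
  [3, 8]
λ(A) = 7/2

Enumerate directed cycles and compute their means (weight / length). Sample:
  cycle 0 → 0: weight = 5, length = 1, mean = 5/1 ≈ 5.000
  cycle 1 → 1: weight = 8, length = 1, mean = 8/1 ≈ 8.000
  cycle 0 → 1 → 0: weight = 7, length = 2, mean = 7/2 ≈ 3.500
  cycle 1 → 0 → 1: weight = 7, length = 2, mean = 7/2 ≈ 3.500
Minimum mean = 3.500, attained e.g. along the cycle 0 → 1 → 0 with weight 7 and length 2. So λ(A) = 7/2 = 7/2.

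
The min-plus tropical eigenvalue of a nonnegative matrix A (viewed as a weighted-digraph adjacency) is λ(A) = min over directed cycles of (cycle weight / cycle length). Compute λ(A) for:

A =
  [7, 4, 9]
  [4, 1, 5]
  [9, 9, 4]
λ(A) = 1

Enumerate directed cycles and compute their means (weight / length). Sample:
  cycle 0 → 0: weight = 7, length = 1, mean = 7/1 ≈ 7.000
  cycle 1 → 1: weight = 1, length = 1, mean = 1/1 ≈ 1.000
  cycle 2 → 2: weight = 4, length = 1, mean = 4/1 ≈ 4.000
  cycle 0 → 1 → 0: weight = 8, length = 2, mean = 8/2 ≈ 4.000
  cycle 0 → 2 → 0: weight = 18, length = 2, mean = 18/2 ≈ 9.000
  cycle 1 → 0 → 1: weight = 8, length = 2, mean = 8/2 ≈ 4.000
Minimum mean = 1.000, attained e.g. along the cycle 1 → 1 with weight 1 and length 1. So λ(A) = 1/1 = 1.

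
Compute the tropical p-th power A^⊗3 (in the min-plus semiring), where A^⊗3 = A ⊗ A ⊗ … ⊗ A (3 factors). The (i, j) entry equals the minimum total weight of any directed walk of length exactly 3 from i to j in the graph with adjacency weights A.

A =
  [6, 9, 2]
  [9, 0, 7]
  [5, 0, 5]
A^⊗3 =
  [11, 2, 9]
  [9, 0, 7]
  [9, 0, 7]

Each entry (A^⊗3)_ij equals the minimum over all length-3 walks i = v_0 → v_1 → … → v_3 = j of Σ_t A[v_t][v_{t+1}]. For example, for (i, j) = (0, 2) we minimise over 9 possible intermediate vertex sequences; the minimum is 9, attained along the walk 0 → 2 → 0 → 2.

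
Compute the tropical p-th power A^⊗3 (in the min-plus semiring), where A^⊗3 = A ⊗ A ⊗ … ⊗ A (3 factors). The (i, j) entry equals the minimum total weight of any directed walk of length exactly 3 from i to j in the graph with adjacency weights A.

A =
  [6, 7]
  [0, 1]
A^⊗3 =
  [8, 9]
  [2, 3]

Each entry (A^⊗3)_ij equals the minimum over all length-3 walks i = v_0 → v_1 → … → v_3 = j of Σ_t A[v_t][v_{t+1}]. For example, for (i, j) = (0, 1) we minimise over 4 possible intermediate vertex sequences; the minimum is 9, attained along the walk 0 → 1 → 1 → 1.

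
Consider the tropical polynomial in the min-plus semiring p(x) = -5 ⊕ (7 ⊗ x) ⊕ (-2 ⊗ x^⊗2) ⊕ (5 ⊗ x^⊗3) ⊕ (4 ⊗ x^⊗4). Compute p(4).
p(4) = -5

A tropical monomial a ⊗ x^⊗i evaluates to a + i · x. Evaluating each term at x = 4:
  Term 0 contributes -5 + 0 · 4 = -5
  Term 1 contributes 7 + 1 · 4 = 11
  Term 2 contributes -2 + 2 · 4 = 6
  Term 3 contributes 5 + 3 · 4 = 17
  Term 4 contributes 4 + 4 · 4 = 20
p(4) = ⊕ of these = min[-5, 11, 6, 17, 20] = -5.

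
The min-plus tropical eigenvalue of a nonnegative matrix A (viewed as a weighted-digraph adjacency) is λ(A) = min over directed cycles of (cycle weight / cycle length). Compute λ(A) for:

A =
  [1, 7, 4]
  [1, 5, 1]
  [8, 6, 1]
λ(A) = 1

Enumerate directed cycles and compute their means (weight / length). Sample:
  cycle 0 → 0: weight = 1, length = 1, mean = 1/1 ≈ 1.000
  cycle 1 → 1: weight = 5, length = 1, mean = 5/1 ≈ 5.000
  cycle 2 → 2: weight = 1, length = 1, mean = 1/1 ≈ 1.000
  cycle 0 → 1 → 0: weight = 8, length = 2, mean = 8/2 ≈ 4.000
  cycle 0 → 2 → 0: weight = 12, length = 2, mean = 12/2 ≈ 6.000
  cycle 1 → 0 → 1: weight = 8, length = 2, mean = 8/2 ≈ 4.000
Minimum mean = 1.000, attained e.g. along the cycle 0 → 0 with weight 1 and length 1. So λ(A) = 1/1 = 1.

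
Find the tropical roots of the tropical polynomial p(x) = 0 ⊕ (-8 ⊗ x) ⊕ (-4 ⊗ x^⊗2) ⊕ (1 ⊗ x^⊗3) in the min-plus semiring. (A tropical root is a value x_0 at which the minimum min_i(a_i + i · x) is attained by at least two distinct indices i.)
Roots: {-5, -4, 8}

Each tropical root is a break point of the lower envelope of the lines y = a_i + i · x (there are 4 lines, with slopes 0, 1, ..., 3). Only the lines that attain the minimum somewhere contribute to roots; other lines are dominated. Here the surviving (envelope) indices are i = 3, i = 2, i = 1, i = 0.
Intersections between consecutive envelope lines give the roots: for adjacent envelope indices i < j the intersection is x = (a_i − a_j) / (j − i). Reading off the sorted break points: {-5, -4, 8}.
Verification: at each break x_0, at least two indices attain the minimum of min_i(a_i + i · x_0).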